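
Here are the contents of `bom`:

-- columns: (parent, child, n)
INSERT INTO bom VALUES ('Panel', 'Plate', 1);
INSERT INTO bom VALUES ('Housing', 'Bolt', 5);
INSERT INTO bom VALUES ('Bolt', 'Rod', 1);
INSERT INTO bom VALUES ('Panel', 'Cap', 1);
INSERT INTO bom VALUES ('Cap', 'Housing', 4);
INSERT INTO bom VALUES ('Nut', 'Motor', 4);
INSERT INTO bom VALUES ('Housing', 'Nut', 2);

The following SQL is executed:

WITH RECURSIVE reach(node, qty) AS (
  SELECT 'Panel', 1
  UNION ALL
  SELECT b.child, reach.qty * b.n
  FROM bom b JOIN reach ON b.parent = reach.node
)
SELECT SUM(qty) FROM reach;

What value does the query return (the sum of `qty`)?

87

Base: (Panel, qty=1).
Iteration 1: components of {Panel} -> Cap = 1*1 = 1, Plate = 1*1 = 1.
Iteration 2: components of {Cap,Plate} -> Housing = 1*4 = 4.
Iteration 3: components of {Housing} -> Bolt = 4*5 = 20, Nut = 4*2 = 8.
Iteration 4: components of {Bolt,Nut} -> Motor = 8*4 = 32, Rod = 20*1 = 20.
Iteration 5: no further components; recursion stops.
SUM(qty) = 1 + 1 + 1 + 4 + 20 + 8 + 20 + 32 = 87.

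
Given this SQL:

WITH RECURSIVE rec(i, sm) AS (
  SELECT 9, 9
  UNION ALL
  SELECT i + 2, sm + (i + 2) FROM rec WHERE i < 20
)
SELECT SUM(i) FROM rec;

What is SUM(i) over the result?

105

Base: i=9, sm=9.
Iteration 1: 9 < 20 holds -> i = 9 + 2 = 11, sm = 9 + 11 = 20.
Iteration 2: 11 < 20 holds -> i = 11 + 2 = 13, sm = 20 + 13 = 33.
Iteration 3: 13 < 20 holds -> i = 13 + 2 = 15, sm = 33 + 15 = 48.
Iteration 4: 15 < 20 holds -> i = 15 + 2 = 17, sm = 48 + 17 = 65.
Iteration 5: 17 < 20 holds -> i = 17 + 2 = 19, sm = 65 + 19 = 84.
Iteration 6: 19 < 20 holds -> i = 19 + 2 = 21, sm = 84 + 21 = 105.
Iteration 7: 21 < 20 fails; recursion stops.
SUM(i) = 9 + 11 + 13 + 15 + 17 + 19 + 21 = 105.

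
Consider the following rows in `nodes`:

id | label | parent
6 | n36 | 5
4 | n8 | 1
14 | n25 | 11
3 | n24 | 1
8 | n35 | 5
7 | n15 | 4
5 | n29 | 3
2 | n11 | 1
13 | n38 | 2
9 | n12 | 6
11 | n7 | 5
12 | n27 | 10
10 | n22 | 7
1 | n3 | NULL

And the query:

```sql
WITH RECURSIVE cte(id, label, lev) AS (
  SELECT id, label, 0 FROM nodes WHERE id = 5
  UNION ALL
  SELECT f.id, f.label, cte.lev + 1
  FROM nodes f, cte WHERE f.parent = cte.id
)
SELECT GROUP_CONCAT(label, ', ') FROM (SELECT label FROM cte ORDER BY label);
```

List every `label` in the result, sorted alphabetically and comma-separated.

n12, n25, n29, n35, n36, n7

Base: id=5 (n29) at lev 0.
Iteration 1: rows with parent in {5} -> n36 (id 6, lev 1), n35 (id 8, lev 1), n7 (id 11, lev 1).
Iteration 2: rows with parent in {6,8,11} -> n12 (id 9, lev 2), n25 (id 14, lev 2).
Iteration 3: no rows with parent in {9,14}; recursion stops.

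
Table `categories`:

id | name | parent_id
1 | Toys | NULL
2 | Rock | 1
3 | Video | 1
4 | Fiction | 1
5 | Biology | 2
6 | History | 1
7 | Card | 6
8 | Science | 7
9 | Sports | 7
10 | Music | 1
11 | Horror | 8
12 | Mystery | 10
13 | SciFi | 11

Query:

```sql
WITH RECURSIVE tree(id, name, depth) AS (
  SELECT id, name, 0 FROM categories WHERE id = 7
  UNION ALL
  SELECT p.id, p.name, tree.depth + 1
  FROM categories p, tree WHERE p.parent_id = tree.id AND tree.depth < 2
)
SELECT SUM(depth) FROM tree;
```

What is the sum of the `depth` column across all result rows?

Base: id=7 (Card) at depth 0.
Iteration 1: rows with parent_id in {7} -> Science (id 8, depth 1), Sports (id 9, depth 1).
Iteration 2: rows with parent_id in {8,9} -> Horror (id 11, depth 2).
Iteration 3: depth < 2 fails for all current rows; recursion stops.
SUM(depth) = 0 + 1 + 1 + 2 = 4.

4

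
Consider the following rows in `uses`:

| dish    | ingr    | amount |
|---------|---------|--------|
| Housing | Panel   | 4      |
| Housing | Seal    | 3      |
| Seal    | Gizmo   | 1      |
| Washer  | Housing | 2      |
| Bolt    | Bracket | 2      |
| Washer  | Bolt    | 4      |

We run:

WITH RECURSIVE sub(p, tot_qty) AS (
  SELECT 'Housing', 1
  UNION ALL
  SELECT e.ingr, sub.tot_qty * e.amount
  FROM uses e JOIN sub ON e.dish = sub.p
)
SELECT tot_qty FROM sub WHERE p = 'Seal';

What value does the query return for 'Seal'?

Base: (Housing, tot_qty=1).
Iteration 1: components of {Housing} -> Panel = 1*4 = 4, Seal = 1*3 = 3.
Iteration 2: components of {Panel,Seal} -> Gizmo = 3*1 = 3.
Iteration 3: no further components; recursion stops.

3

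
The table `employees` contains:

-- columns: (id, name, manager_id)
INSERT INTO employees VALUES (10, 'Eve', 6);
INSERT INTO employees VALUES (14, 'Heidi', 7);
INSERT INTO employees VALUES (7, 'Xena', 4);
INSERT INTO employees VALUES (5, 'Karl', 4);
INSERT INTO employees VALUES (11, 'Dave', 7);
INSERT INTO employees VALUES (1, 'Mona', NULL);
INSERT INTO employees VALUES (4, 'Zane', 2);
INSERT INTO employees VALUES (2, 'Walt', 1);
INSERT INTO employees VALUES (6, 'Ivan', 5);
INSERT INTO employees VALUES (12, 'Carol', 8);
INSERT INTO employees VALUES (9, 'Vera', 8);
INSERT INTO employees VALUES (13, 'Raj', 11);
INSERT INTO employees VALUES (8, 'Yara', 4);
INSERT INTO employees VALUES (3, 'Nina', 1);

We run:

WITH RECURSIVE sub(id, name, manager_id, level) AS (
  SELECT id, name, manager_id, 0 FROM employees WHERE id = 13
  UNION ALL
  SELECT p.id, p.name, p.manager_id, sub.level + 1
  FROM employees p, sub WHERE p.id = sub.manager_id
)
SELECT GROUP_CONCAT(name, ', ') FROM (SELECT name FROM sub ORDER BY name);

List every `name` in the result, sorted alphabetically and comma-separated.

Base: id=13 (Raj), manager_id=11, level 0.
Iteration 1: join on id=11 -> Dave (id 11, manager_id=7, level 1).
Iteration 2: join on id=7 -> Xena (id 7, manager_id=4, level 2).
Iteration 3: join on id=4 -> Zane (id 4, manager_id=2, level 3).
Iteration 4: join on id=2 -> Walt (id 2, manager_id=1, level 4).
Iteration 5: join on id=1 -> Mona (id 1, manager_id=NULL, level 5).
Iteration 6: manager_id is NULL; no match; recursion stops.

Dave, Mona, Raj, Walt, Xena, Zane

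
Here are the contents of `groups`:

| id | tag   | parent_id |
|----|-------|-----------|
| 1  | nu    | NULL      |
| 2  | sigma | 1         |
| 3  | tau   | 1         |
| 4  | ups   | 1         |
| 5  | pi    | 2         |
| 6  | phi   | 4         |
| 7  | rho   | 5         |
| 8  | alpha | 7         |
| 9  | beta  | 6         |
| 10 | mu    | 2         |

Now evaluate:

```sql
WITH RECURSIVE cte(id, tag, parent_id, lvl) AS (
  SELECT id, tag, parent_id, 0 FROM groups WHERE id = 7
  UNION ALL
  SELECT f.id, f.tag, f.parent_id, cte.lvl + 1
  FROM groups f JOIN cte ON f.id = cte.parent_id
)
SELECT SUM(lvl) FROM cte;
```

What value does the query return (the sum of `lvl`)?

6

Base: id=7 (rho), parent_id=5, lvl 0.
Iteration 1: join on id=5 -> pi (id 5, parent_id=2, lvl 1).
Iteration 2: join on id=2 -> sigma (id 2, parent_id=1, lvl 2).
Iteration 3: join on id=1 -> nu (id 1, parent_id=NULL, lvl 3).
Iteration 4: parent_id is NULL; no match; recursion stops.
SUM(lvl) = 0 + 1 + 2 + 3 = 6.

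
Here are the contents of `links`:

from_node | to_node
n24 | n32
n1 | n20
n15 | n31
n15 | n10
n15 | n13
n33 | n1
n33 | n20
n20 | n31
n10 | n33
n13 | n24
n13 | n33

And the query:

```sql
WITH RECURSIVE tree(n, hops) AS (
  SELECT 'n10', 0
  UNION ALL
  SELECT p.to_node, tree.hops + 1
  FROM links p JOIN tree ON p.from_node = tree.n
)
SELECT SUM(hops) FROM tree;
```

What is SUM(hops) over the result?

15

Base: (n10, hops=0).
Iteration 1: edges from {n10} -> (n33, hops=1).
Iteration 2: edges from {n33} -> (n1, hops=2), (n20, hops=2).
Iteration 3: edges from {n1,n20} -> (n20, hops=3), (n31, hops=3).
Iteration 4: edges from {n20,n31} -> (n31, hops=4).
Iteration 5: no outgoing edges from {n31}; recursion stops.
SUM(hops) = 0 + 1 + 2 + 2 + 3 + 3 + 4 = 15.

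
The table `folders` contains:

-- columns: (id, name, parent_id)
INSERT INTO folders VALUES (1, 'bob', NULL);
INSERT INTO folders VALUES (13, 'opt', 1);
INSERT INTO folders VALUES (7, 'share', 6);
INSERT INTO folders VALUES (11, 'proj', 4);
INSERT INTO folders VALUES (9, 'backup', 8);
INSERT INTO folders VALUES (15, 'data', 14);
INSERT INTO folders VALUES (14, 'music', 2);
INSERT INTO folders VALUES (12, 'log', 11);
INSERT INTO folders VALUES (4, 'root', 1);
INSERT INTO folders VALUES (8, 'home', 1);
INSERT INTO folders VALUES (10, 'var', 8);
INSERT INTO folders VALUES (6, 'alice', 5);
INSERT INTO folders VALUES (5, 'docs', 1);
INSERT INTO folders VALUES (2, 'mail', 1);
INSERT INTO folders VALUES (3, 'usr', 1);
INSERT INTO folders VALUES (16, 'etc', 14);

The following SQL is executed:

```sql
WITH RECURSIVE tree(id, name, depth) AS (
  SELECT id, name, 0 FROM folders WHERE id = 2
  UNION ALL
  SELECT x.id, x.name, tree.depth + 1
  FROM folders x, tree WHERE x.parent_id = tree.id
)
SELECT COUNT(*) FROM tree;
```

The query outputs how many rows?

Base: id=2 (mail) at depth 0.
Iteration 1: rows with parent_id in {2} -> music (id 14, depth 1).
Iteration 2: rows with parent_id in {14} -> data (id 15, depth 2), etc (id 16, depth 2).
Iteration 3: no rows with parent_id in {15,16}; recursion stops.
Total rows emitted: 4.

4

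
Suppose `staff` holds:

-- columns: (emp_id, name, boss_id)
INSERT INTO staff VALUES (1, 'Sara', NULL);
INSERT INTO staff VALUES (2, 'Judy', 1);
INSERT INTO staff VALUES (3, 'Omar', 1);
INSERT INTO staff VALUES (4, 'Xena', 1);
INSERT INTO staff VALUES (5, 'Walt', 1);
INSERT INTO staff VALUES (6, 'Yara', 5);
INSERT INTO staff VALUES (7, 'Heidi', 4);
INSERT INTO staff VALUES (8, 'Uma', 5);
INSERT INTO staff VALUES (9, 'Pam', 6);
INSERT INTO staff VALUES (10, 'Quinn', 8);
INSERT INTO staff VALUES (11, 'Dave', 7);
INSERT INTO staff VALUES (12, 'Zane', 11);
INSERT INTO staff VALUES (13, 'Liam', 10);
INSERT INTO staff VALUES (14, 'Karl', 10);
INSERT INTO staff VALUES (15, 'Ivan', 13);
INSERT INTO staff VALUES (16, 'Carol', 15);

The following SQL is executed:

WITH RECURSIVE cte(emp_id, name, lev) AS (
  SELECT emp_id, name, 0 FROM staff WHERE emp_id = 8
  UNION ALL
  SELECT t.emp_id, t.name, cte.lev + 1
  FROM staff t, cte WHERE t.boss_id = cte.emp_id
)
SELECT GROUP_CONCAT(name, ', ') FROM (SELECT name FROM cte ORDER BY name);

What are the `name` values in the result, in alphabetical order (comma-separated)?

Base: emp_id=8 (Uma) at lev 0.
Iteration 1: rows with boss_id in {8} -> Quinn (id 10, lev 1).
Iteration 2: rows with boss_id in {10} -> Liam (id 13, lev 2), Karl (id 14, lev 2).
Iteration 3: rows with boss_id in {13,14} -> Ivan (id 15, lev 3).
Iteration 4: rows with boss_id in {15} -> Carol (id 16, lev 4).
Iteration 5: no rows with boss_id in {16}; recursion stops.

Carol, Ivan, Karl, Liam, Quinn, Uma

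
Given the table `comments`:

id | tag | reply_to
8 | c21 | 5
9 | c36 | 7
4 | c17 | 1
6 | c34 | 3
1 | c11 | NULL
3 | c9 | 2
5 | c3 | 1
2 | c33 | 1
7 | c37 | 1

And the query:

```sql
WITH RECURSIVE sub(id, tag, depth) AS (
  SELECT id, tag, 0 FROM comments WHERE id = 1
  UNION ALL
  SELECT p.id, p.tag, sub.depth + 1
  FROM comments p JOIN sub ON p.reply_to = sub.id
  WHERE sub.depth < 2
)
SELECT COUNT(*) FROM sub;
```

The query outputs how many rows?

Base: id=1 (c11) at depth 0.
Iteration 1: rows with reply_to in {1} -> c33 (id 2, depth 1), c17 (id 4, depth 1), c3 (id 5, depth 1), c37 (id 7, depth 1).
Iteration 2: rows with reply_to in {2,4,5,7} -> c9 (id 3, depth 2), c21 (id 8, depth 2), c36 (id 9, depth 2).
Iteration 3: depth < 2 fails for all current rows; recursion stops.
Total rows emitted: 8.

8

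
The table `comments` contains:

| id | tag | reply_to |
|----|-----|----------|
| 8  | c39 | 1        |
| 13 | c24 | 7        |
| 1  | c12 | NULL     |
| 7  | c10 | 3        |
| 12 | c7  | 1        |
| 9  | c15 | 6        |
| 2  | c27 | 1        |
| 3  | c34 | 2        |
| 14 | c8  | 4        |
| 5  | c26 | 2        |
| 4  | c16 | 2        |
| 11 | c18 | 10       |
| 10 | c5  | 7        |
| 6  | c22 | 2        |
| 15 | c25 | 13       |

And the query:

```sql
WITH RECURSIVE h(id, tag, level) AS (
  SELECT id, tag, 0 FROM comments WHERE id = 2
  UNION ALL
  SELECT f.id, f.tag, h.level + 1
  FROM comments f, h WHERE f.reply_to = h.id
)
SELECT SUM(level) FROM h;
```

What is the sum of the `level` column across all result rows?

24

Base: id=2 (c27) at level 0.
Iteration 1: rows with reply_to in {2} -> c34 (id 3, level 1), c16 (id 4, level 1), c26 (id 5, level 1), c22 (id 6, level 1).
Iteration 2: rows with reply_to in {3,4,5,6} -> c10 (id 7, level 2), c15 (id 9, level 2), c8 (id 14, level 2).
Iteration 3: rows with reply_to in {7,9,14} -> c5 (id 10, level 3), c24 (id 13, level 3).
Iteration 4: rows with reply_to in {10,13} -> c18 (id 11, level 4), c25 (id 15, level 4).
Iteration 5: no rows with reply_to in {11,15}; recursion stops.
SUM(level) = 0 + 1 + 1 + 1 + 1 + 2 + 2 + 2 + 3 + 3 + 4 + 4 = 24.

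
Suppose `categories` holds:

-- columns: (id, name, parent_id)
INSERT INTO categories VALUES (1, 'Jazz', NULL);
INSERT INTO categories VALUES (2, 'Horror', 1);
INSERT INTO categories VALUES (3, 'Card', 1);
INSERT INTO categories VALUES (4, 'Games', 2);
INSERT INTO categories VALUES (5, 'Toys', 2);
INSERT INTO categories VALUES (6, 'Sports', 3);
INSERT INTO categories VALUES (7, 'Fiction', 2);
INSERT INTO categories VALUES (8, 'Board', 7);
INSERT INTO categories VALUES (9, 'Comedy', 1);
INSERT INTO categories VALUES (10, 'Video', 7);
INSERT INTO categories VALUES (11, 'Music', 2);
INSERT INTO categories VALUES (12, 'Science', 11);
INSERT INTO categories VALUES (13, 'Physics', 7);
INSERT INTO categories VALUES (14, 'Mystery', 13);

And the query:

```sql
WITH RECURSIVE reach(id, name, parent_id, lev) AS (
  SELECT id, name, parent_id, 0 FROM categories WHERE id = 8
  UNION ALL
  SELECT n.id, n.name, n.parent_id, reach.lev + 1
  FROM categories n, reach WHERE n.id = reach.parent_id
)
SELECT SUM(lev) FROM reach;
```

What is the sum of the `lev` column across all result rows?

Base: id=8 (Board), parent_id=7, lev 0.
Iteration 1: join on id=7 -> Fiction (id 7, parent_id=2, lev 1).
Iteration 2: join on id=2 -> Horror (id 2, parent_id=1, lev 2).
Iteration 3: join on id=1 -> Jazz (id 1, parent_id=NULL, lev 3).
Iteration 4: parent_id is NULL; no match; recursion stops.
SUM(lev) = 0 + 1 + 2 + 3 = 6.

6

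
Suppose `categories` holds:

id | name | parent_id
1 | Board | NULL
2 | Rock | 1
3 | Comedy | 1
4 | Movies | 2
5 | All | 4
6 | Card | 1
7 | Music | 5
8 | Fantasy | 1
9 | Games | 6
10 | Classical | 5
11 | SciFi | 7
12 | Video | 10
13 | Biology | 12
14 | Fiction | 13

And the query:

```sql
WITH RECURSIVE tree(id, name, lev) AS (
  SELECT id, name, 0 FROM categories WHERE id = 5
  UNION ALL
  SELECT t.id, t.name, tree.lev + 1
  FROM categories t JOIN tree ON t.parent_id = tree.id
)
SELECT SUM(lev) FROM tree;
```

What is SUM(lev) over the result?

13

Base: id=5 (All) at lev 0.
Iteration 1: rows with parent_id in {5} -> Music (id 7, lev 1), Classical (id 10, lev 1).
Iteration 2: rows with parent_id in {7,10} -> SciFi (id 11, lev 2), Video (id 12, lev 2).
Iteration 3: rows with parent_id in {11,12} -> Biology (id 13, lev 3).
Iteration 4: rows with parent_id in {13} -> Fiction (id 14, lev 4).
Iteration 5: no rows with parent_id in {14}; recursion stops.
SUM(lev) = 0 + 1 + 1 + 2 + 2 + 3 + 4 = 13.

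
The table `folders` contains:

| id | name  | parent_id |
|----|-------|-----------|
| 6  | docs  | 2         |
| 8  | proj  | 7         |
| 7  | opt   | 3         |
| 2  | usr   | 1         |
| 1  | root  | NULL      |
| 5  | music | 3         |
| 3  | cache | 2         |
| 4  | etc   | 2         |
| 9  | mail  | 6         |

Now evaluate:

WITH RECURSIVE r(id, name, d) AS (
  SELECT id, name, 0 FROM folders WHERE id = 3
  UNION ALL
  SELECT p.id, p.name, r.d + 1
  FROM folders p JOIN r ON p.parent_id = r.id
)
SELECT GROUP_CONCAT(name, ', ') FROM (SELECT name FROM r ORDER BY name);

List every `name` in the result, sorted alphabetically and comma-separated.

Base: id=3 (cache) at d 0.
Iteration 1: rows with parent_id in {3} -> music (id 5, d 1), opt (id 7, d 1).
Iteration 2: rows with parent_id in {5,7} -> proj (id 8, d 2).
Iteration 3: no rows with parent_id in {8}; recursion stops.

cache, music, opt, proj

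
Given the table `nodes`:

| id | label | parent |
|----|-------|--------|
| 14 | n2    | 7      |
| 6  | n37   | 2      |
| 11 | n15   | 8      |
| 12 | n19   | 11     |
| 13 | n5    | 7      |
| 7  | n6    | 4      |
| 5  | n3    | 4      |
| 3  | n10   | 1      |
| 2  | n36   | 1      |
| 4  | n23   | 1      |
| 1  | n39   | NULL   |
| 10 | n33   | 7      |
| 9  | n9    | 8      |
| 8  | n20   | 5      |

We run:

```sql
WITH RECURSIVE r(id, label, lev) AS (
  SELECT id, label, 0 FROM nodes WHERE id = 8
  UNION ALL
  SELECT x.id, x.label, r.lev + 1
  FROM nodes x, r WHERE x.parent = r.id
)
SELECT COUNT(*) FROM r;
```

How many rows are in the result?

Base: id=8 (n20) at lev 0.
Iteration 1: rows with parent in {8} -> n9 (id 9, lev 1), n15 (id 11, lev 1).
Iteration 2: rows with parent in {9,11} -> n19 (id 12, lev 2).
Iteration 3: no rows with parent in {12}; recursion stops.
Total rows emitted: 4.

4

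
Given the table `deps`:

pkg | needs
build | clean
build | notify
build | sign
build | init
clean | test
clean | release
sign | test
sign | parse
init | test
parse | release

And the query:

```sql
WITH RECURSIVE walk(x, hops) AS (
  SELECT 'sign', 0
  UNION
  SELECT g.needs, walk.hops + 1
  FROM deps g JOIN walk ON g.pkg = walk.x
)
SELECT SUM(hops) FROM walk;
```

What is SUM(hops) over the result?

4

Base: (sign, hops=0).
Iteration 1: edges from {sign} -> (parse, hops=1), (test, hops=1).
Iteration 2: edges from {parse,test} -> (release, hops=2).
Iteration 3: no outgoing edges from {release}; recursion stops.
SUM(hops) = 0 + 1 + 1 + 2 = 4.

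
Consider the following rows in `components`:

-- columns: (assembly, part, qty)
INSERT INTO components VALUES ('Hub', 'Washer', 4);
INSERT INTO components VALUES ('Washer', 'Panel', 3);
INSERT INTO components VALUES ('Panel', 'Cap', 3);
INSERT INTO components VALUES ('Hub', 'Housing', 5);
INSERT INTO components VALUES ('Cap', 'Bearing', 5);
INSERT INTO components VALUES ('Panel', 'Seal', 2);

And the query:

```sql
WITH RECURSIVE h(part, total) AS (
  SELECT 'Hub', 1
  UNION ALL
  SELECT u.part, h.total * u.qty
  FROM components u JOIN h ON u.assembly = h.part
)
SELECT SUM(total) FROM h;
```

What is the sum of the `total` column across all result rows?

262

Base: (Hub, total=1).
Iteration 1: components of {Hub} -> Housing = 1*5 = 5, Washer = 1*4 = 4.
Iteration 2: components of {Housing,Washer} -> Panel = 4*3 = 12.
Iteration 3: components of {Panel} -> Cap = 12*3 = 36, Seal = 12*2 = 24.
Iteration 4: components of {Cap,Seal} -> Bearing = 36*5 = 180.
Iteration 5: no further components; recursion stops.
SUM(total) = 1 + 4 + 5 + 12 + 36 + 24 + 180 = 262.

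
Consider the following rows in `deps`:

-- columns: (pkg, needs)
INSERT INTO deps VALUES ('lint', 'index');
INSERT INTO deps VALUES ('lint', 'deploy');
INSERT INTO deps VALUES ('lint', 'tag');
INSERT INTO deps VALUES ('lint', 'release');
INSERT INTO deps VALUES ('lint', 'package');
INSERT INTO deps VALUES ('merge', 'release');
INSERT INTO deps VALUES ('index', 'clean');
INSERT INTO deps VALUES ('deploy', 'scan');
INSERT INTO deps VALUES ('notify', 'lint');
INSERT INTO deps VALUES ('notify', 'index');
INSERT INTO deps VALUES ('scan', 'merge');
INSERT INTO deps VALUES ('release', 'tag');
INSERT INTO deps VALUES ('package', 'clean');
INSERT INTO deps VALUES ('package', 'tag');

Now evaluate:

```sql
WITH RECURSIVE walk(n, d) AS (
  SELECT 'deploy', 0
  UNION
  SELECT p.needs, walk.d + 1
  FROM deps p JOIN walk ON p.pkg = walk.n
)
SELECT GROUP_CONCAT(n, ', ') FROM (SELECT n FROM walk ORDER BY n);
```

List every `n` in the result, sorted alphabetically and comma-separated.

deploy, merge, release, scan, tag

Base: (deploy, d=0).
Iteration 1: edges from {deploy} -> (scan, d=1).
Iteration 2: edges from {scan} -> (merge, d=2).
Iteration 3: edges from {merge} -> (release, d=3).
Iteration 4: edges from {release} -> (tag, d=4).
Iteration 5: no outgoing edges from {tag}; recursion stops.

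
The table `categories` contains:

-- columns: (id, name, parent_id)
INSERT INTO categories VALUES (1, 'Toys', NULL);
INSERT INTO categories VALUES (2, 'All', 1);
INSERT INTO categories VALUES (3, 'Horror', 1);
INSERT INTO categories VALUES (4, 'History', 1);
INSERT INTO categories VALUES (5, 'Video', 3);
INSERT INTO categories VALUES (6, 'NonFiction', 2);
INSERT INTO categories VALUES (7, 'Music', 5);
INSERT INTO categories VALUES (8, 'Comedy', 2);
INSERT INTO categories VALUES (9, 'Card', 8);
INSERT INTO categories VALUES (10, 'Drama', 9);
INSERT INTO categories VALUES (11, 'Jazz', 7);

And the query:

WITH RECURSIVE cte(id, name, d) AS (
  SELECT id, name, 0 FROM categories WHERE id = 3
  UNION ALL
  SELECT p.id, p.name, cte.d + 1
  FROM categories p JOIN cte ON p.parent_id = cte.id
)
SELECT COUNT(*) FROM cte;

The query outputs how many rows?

4

Base: id=3 (Horror) at d 0.
Iteration 1: rows with parent_id in {3} -> Video (id 5, d 1).
Iteration 2: rows with parent_id in {5} -> Music (id 7, d 2).
Iteration 3: rows with parent_id in {7} -> Jazz (id 11, d 3).
Iteration 4: no rows with parent_id in {11}; recursion stops.
Total rows emitted: 4.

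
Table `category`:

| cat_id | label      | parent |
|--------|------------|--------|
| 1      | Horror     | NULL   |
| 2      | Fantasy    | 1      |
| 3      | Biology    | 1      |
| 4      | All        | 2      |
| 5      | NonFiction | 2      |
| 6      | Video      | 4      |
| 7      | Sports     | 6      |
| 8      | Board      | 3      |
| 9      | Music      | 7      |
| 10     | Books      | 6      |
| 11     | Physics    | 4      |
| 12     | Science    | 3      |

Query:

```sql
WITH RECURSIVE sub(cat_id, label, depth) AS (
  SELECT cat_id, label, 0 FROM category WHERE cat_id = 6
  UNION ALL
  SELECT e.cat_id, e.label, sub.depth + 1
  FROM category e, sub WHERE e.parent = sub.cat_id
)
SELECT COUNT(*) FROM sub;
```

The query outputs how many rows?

4

Base: cat_id=6 (Video) at depth 0.
Iteration 1: rows with parent in {6} -> Sports (id 7, depth 1), Books (id 10, depth 1).
Iteration 2: rows with parent in {7,10} -> Music (id 9, depth 2).
Iteration 3: no rows with parent in {9}; recursion stops.
Total rows emitted: 4.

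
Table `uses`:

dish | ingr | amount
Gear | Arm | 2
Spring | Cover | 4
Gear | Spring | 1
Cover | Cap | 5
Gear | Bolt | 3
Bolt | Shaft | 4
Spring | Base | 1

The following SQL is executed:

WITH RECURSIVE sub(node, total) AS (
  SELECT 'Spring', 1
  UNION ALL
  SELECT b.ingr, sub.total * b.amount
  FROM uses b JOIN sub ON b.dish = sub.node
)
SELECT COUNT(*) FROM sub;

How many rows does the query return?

4

Base: (Spring, total=1).
Iteration 1: components of {Spring} -> Base = 1*1 = 1, Cover = 1*4 = 4.
Iteration 2: components of {Base,Cover} -> Cap = 4*5 = 20.
Iteration 3: no further components; recursion stops.
Total rows emitted: 4.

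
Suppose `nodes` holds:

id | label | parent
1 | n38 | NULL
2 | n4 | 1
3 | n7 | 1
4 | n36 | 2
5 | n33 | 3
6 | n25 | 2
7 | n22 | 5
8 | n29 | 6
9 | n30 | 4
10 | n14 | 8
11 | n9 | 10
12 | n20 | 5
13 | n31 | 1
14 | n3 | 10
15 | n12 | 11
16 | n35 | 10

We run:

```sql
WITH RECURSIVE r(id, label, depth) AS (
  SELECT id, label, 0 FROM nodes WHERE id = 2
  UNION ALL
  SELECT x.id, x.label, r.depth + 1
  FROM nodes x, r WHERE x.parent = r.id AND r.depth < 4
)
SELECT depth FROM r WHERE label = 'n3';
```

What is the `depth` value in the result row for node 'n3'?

4

Base: id=2 (n4) at depth 0.
Iteration 1: rows with parent in {2} -> n36 (id 4, depth 1), n25 (id 6, depth 1).
Iteration 2: rows with parent in {4,6} -> n29 (id 8, depth 2), n30 (id 9, depth 2).
Iteration 3: rows with parent in {8,9} -> n14 (id 10, depth 3).
Iteration 4: rows with parent in {10} -> n9 (id 11, depth 4), n3 (id 14, depth 4), n35 (id 16, depth 4).
Iteration 5: depth < 4 fails for all current rows; recursion stops.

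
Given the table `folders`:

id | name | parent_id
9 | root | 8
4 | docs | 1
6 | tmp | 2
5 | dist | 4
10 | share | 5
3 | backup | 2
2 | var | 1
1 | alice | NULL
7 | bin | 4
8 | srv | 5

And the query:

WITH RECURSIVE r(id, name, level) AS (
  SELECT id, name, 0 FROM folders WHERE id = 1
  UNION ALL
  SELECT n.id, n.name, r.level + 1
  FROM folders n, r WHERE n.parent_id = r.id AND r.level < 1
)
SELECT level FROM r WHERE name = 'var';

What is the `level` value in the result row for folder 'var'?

Base: id=1 (alice) at level 0.
Iteration 1: rows with parent_id in {1} -> var (id 2, level 1), docs (id 4, level 1).
Iteration 2: level < 1 fails for all current rows; recursion stops.

1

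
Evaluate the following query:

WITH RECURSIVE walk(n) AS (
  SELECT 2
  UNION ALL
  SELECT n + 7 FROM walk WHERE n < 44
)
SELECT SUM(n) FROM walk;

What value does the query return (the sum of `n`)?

Base: n=2.
Iteration 1: 2 < 44 holds -> n = 2 + 7 = 9.
Iteration 2: 9 < 44 holds -> n = 9 + 7 = 16.
Iteration 3: 16 < 44 holds -> n = 16 + 7 = 23.
Iteration 4: 23 < 44 holds -> n = 23 + 7 = 30.
Iteration 5: 30 < 44 holds -> n = 30 + 7 = 37.
Iteration 6: 37 < 44 holds -> n = 37 + 7 = 44.
Iteration 7: 44 < 44 fails; recursion stops.
SUM(n) = 2 + 9 + 16 + 23 + 30 + 37 + 44 = 161.

161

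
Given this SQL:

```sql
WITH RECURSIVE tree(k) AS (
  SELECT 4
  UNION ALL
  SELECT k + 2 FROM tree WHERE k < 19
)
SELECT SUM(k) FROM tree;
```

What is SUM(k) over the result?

Base: k=4.
Iteration 1: 4 < 19 holds -> k = 4 + 2 = 6.
Iteration 2: 6 < 19 holds -> k = 6 + 2 = 8.
Iteration 3: 8 < 19 holds -> k = 8 + 2 = 10.
Iteration 4: 10 < 19 holds -> k = 10 + 2 = 12.
Iteration 5: 12 < 19 holds -> k = 12 + 2 = 14.
Iteration 6: 14 < 19 holds -> k = 14 + 2 = 16.
Iteration 7: 16 < 19 holds -> k = 16 + 2 = 18.
Iteration 8: 18 < 19 holds -> k = 18 + 2 = 20.
Iteration 9: 20 < 19 fails; recursion stops.
SUM(k) = 4 + 6 + 8 + 10 + 12 + 14 + 16 + 18 + 20 = 108.

108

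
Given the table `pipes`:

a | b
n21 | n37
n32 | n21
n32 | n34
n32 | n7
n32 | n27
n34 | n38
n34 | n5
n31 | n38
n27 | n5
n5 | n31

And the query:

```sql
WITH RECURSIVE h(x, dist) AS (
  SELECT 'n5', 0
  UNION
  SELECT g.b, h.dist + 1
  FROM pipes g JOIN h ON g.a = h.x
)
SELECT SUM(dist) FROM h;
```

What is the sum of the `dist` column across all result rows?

3

Base: (n5, dist=0).
Iteration 1: edges from {n5} -> (n31, dist=1).
Iteration 2: edges from {n31} -> (n38, dist=2).
Iteration 3: no outgoing edges from {n38}; recursion stops.
SUM(dist) = 0 + 1 + 2 = 3.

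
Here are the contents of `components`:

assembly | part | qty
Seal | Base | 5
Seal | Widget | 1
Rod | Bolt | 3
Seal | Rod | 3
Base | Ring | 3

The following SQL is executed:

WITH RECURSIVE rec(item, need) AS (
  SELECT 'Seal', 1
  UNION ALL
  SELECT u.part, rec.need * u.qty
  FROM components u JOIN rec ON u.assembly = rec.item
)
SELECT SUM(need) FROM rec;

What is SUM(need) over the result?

Base: (Seal, need=1).
Iteration 1: components of {Seal} -> Base = 1*5 = 5, Rod = 1*3 = 3, Widget = 1*1 = 1.
Iteration 2: components of {Base,Rod,Widget} -> Bolt = 3*3 = 9, Ring = 5*3 = 15.
Iteration 3: no further components; recursion stops.
SUM(need) = 1 + 5 + 3 + 1 + 15 + 9 = 34.

34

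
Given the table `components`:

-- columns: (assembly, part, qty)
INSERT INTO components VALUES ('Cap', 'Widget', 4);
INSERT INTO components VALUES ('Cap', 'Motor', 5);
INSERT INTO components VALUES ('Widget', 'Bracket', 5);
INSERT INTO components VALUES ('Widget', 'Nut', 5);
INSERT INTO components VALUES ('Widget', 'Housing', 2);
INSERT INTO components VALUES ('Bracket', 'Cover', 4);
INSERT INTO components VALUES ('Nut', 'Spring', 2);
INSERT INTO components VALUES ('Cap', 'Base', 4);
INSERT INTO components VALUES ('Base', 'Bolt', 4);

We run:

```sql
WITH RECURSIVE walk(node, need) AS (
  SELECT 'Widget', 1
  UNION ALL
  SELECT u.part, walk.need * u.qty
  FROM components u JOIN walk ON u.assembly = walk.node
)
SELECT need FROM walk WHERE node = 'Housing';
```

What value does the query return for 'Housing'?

2

Base: (Widget, need=1).
Iteration 1: components of {Widget} -> Bracket = 1*5 = 5, Housing = 1*2 = 2, Nut = 1*5 = 5.
Iteration 2: components of {Bracket,Housing,Nut} -> Cover = 5*4 = 20, Spring = 5*2 = 10.
Iteration 3: no further components; recursion stops.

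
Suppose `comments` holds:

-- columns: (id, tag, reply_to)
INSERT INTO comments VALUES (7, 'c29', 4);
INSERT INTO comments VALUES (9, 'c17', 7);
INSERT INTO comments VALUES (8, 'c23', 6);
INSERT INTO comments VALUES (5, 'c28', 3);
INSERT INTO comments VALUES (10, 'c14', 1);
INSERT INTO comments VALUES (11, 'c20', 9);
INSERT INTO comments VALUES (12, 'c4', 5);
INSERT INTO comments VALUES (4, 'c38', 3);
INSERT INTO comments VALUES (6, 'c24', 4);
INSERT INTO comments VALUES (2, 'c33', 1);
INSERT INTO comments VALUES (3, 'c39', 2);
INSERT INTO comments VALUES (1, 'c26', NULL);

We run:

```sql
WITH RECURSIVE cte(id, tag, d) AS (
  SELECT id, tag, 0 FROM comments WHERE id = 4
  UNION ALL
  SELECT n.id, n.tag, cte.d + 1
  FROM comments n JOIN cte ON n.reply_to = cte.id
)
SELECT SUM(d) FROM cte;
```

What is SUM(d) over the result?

Base: id=4 (c38) at d 0.
Iteration 1: rows with reply_to in {4} -> c24 (id 6, d 1), c29 (id 7, d 1).
Iteration 2: rows with reply_to in {6,7} -> c23 (id 8, d 2), c17 (id 9, d 2).
Iteration 3: rows with reply_to in {8,9} -> c20 (id 11, d 3).
Iteration 4: no rows with reply_to in {11}; recursion stops.
SUM(d) = 0 + 1 + 1 + 2 + 2 + 3 = 9.

9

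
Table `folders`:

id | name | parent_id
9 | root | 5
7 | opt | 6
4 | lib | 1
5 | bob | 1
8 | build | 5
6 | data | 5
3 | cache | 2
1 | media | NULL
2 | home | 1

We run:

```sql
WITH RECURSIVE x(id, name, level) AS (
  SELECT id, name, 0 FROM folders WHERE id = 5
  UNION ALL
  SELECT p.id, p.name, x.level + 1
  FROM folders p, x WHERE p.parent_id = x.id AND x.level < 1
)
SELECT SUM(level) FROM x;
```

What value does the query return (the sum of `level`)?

3

Base: id=5 (bob) at level 0.
Iteration 1: rows with parent_id in {5} -> data (id 6, level 1), build (id 8, level 1), root (id 9, level 1).
Iteration 2: level < 1 fails for all current rows; recursion stops.
SUM(level) = 0 + 1 + 1 + 1 = 3.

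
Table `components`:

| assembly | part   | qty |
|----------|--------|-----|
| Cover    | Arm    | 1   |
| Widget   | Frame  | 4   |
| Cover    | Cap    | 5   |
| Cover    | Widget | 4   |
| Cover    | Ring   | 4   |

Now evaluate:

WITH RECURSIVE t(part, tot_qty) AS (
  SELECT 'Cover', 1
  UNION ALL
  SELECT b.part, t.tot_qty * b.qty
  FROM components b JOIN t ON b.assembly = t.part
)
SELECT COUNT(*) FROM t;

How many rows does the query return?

6

Base: (Cover, tot_qty=1).
Iteration 1: components of {Cover} -> Arm = 1*1 = 1, Cap = 1*5 = 5, Ring = 1*4 = 4, Widget = 1*4 = 4.
Iteration 2: components of {Arm,Cap,Ring,Widget} -> Frame = 4*4 = 16.
Iteration 3: no further components; recursion stops.
Total rows emitted: 6.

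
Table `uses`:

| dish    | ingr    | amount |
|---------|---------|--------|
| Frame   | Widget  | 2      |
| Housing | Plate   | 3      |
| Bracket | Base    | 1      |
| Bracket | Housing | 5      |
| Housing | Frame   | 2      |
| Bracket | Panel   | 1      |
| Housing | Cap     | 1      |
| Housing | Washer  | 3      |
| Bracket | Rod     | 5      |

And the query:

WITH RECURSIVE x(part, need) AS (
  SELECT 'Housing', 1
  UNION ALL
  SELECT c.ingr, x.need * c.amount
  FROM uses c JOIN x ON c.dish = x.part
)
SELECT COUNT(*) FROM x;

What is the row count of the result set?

Base: (Housing, need=1).
Iteration 1: components of {Housing} -> Cap = 1*1 = 1, Frame = 1*2 = 2, Plate = 1*3 = 3, Washer = 1*3 = 3.
Iteration 2: components of {Cap,Frame,Plate,Washer} -> Widget = 2*2 = 4.
Iteration 3: no further components; recursion stops.
Total rows emitted: 6.

6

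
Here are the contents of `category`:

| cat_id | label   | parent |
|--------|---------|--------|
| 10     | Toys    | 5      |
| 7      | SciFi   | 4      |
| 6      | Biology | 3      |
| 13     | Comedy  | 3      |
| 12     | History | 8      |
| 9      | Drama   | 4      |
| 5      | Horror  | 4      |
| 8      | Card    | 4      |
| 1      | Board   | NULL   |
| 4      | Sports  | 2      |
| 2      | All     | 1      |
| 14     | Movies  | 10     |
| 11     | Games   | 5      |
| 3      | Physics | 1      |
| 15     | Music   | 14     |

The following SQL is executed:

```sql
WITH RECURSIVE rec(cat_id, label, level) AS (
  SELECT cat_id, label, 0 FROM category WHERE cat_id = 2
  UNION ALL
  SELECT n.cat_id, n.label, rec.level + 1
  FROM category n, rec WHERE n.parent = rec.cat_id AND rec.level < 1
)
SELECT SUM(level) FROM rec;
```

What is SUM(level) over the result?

Base: cat_id=2 (All) at level 0.
Iteration 1: rows with parent in {2} -> Sports (id 4, level 1).
Iteration 2: level < 1 fails for all current rows; recursion stops.
SUM(level) = 0 + 1 = 1.

1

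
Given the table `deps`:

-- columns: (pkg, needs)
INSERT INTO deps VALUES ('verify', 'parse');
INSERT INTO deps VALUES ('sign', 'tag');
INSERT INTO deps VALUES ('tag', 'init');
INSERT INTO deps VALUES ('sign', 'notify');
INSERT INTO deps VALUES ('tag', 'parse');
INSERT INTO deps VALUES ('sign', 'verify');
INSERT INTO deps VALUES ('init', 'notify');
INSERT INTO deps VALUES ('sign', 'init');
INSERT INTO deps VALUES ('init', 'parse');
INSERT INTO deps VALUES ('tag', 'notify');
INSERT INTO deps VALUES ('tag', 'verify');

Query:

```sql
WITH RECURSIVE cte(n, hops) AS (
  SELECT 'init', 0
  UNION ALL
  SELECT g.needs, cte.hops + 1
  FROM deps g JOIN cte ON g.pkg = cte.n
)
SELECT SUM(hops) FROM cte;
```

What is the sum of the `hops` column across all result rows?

Base: (init, hops=0).
Iteration 1: edges from {init} -> (notify, hops=1), (parse, hops=1).
Iteration 2: no outgoing edges from {notify,parse}; recursion stops.
SUM(hops) = 0 + 1 + 1 = 2.

2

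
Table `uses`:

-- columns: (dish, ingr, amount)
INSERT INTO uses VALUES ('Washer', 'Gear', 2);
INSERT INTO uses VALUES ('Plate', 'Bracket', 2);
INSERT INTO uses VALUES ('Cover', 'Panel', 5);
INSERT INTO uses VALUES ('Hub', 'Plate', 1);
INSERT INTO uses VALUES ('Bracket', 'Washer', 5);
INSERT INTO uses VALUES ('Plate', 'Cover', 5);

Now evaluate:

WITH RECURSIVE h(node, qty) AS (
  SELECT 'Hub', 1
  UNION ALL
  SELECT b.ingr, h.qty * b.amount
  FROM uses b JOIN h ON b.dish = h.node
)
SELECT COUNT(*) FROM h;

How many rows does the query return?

Base: (Hub, qty=1).
Iteration 1: components of {Hub} -> Plate = 1*1 = 1.
Iteration 2: components of {Plate} -> Bracket = 1*2 = 2, Cover = 1*5 = 5.
Iteration 3: components of {Bracket,Cover} -> Panel = 5*5 = 25, Washer = 2*5 = 10.
Iteration 4: components of {Panel,Washer} -> Gear = 10*2 = 20.
Iteration 5: no further components; recursion stops.
Total rows emitted: 7.

7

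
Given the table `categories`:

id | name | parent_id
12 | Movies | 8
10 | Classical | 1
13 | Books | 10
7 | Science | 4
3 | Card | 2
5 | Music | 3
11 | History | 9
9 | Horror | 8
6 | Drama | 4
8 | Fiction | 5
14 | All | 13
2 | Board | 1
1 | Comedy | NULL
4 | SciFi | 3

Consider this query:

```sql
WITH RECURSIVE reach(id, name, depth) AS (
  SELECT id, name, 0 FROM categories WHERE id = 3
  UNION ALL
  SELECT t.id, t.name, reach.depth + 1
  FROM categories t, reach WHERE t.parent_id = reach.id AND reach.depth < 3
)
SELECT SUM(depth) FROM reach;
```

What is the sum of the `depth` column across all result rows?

14

Base: id=3 (Card) at depth 0.
Iteration 1: rows with parent_id in {3} -> SciFi (id 4, depth 1), Music (id 5, depth 1).
Iteration 2: rows with parent_id in {4,5} -> Drama (id 6, depth 2), Science (id 7, depth 2), Fiction (id 8, depth 2).
Iteration 3: rows with parent_id in {6,7,8} -> Horror (id 9, depth 3), Movies (id 12, depth 3).
Iteration 4: depth < 3 fails for all current rows; recursion stops.
SUM(depth) = 0 + 1 + 1 + 2 + 2 + 2 + 3 + 3 = 14.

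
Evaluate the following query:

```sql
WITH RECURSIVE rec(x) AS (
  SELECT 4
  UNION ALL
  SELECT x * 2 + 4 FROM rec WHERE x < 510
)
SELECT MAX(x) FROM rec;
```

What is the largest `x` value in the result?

1020

Base: x=4.
Iteration 1: 4 < 510 holds -> x = 4 * 2 + 4 = 12.
Iteration 2: 12 < 510 holds -> x = 12 * 2 + 4 = 28.
Iteration 3: 28 < 510 holds -> x = 28 * 2 + 4 = 60.
Iteration 4: 60 < 510 holds -> x = 60 * 2 + 4 = 124.
Iteration 5: 124 < 510 holds -> x = 124 * 2 + 4 = 252.
Iteration 6: 252 < 510 holds -> x = 252 * 2 + 4 = 508.
Iteration 7: 508 < 510 holds -> x = 508 * 2 + 4 = 1020.
Iteration 8: 1020 < 510 fails; recursion stops.
x values: 4, 12, 28, 60, 124, 252, 508, 1020; the maximum is 1020.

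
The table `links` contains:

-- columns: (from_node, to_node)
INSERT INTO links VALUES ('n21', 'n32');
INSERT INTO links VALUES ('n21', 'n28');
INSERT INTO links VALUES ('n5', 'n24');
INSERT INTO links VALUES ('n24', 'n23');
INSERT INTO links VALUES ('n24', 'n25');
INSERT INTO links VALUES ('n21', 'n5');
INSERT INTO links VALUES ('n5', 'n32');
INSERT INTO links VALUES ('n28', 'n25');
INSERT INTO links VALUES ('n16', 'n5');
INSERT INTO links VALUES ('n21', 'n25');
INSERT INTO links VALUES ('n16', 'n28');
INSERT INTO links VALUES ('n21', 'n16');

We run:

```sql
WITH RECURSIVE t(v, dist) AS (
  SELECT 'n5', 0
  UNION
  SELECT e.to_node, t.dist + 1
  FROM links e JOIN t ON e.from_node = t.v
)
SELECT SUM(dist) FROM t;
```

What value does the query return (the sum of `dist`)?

Base: (n5, dist=0).
Iteration 1: edges from {n5} -> (n24, dist=1), (n32, dist=1).
Iteration 2: edges from {n24,n32} -> (n23, dist=2), (n25, dist=2).
Iteration 3: no outgoing edges from {n23,n25}; recursion stops.
SUM(dist) = 0 + 1 + 1 + 2 + 2 = 6.

6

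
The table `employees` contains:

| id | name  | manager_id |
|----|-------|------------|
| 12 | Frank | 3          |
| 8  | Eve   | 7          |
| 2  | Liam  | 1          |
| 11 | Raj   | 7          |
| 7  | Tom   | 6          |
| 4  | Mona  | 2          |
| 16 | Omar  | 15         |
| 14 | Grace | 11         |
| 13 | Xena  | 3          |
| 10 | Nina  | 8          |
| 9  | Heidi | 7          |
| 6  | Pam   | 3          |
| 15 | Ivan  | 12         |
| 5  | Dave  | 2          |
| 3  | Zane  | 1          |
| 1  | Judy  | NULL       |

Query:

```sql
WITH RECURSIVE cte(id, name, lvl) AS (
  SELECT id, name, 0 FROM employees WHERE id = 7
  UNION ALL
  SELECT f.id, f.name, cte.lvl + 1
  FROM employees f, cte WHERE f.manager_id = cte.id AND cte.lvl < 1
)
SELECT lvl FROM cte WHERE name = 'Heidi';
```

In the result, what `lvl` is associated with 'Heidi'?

Base: id=7 (Tom) at lvl 0.
Iteration 1: rows with manager_id in {7} -> Eve (id 8, lvl 1), Heidi (id 9, lvl 1), Raj (id 11, lvl 1).
Iteration 2: lvl < 1 fails for all current rows; recursion stops.

1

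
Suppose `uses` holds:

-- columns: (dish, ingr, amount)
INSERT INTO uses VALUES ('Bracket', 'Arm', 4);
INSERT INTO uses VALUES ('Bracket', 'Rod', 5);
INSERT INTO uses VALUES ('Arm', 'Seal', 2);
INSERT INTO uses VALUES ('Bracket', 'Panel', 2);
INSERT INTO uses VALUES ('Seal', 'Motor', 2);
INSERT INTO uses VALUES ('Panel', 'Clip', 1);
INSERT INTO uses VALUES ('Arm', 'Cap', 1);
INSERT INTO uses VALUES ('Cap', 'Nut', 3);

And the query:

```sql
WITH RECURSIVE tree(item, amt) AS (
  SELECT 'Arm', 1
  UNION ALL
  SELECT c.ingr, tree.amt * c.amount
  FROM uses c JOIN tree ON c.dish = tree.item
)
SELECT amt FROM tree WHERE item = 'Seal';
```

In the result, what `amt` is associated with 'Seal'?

Base: (Arm, amt=1).
Iteration 1: components of {Arm} -> Cap = 1*1 = 1, Seal = 1*2 = 2.
Iteration 2: components of {Cap,Seal} -> Motor = 2*2 = 4, Nut = 1*3 = 3.
Iteration 3: no further components; recursion stops.

2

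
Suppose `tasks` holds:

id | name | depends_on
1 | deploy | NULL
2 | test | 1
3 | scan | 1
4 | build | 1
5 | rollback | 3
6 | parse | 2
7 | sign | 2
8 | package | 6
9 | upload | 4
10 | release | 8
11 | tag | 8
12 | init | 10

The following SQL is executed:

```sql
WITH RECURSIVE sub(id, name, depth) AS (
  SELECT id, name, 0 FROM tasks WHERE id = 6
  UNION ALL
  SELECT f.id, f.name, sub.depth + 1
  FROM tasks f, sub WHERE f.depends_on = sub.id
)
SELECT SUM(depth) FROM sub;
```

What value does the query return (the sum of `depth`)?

Base: id=6 (parse) at depth 0.
Iteration 1: rows with depends_on in {6} -> package (id 8, depth 1).
Iteration 2: rows with depends_on in {8} -> release (id 10, depth 2), tag (id 11, depth 2).
Iteration 3: rows with depends_on in {10,11} -> init (id 12, depth 3).
Iteration 4: no rows with depends_on in {12}; recursion stops.
SUM(depth) = 0 + 1 + 2 + 2 + 3 = 8.

8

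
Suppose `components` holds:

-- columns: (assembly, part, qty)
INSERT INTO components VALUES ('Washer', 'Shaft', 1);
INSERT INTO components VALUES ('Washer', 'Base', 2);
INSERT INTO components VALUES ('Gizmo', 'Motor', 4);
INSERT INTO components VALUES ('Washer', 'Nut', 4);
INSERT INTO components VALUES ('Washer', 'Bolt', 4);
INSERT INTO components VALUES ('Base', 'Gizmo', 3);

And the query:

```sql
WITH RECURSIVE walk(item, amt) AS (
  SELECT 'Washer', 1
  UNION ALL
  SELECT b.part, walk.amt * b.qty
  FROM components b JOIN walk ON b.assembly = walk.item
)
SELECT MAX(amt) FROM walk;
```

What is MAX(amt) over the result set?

Base: (Washer, amt=1).
Iteration 1: components of {Washer} -> Base = 1*2 = 2, Bolt = 1*4 = 4, Nut = 1*4 = 4, Shaft = 1*1 = 1.
Iteration 2: components of {Base,Bolt,Nut,Shaft} -> Gizmo = 2*3 = 6.
Iteration 3: components of {Gizmo} -> Motor = 6*4 = 24.
Iteration 4: no further components; recursion stops.
amt values: 1, 2, 4, 1, 4, 6, 24; the maximum is 24.

24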